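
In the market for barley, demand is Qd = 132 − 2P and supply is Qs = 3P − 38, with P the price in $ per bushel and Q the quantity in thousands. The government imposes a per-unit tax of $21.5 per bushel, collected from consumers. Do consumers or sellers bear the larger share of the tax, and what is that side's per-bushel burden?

Consumers bear the larger share: $12.9 per bushel.

Before the tax: set 132 − 2P = 3P − 38 → P* = $34, Q* = 64.
With the tax collected from consumers, demand (in seller-price terms) shifts: Qd = 132 − 2(P + 21.5).
New equilibrium: consumers pay $46.9, sellers receive $25.4, Q = 38.2. (Wedge: Pb − Ps = 21.5.)
Per-bushel burden: consumers $12.9, sellers $8.6.
Consumers take the larger share because demand is less price-elastic here (demand slope 2 vs supply slope 3).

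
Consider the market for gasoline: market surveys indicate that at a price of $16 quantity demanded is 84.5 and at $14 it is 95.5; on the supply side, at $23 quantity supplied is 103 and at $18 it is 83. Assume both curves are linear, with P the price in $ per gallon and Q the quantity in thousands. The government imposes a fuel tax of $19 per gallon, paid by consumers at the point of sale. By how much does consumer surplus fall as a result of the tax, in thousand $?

Consumer surplus falls by $456 thousand.

Demand slope: (95.5 − 84.5)/(14 − 16) = -5.5, so Qd = 172.5 − 5.5P.
Supply slope: (83 − 103)/(18 − 23) = 4, so Qs = 4P + 11.
Without the tax, 172.5 − 5.5P = 4P + 11 gives 9.5P = 161.5, so P* = $17 and Q* = 79.
With the tax collected from consumers, demand (in seller-price terms) shifts: Qd = 172.5 − 5.5(P + 19).
Solving gives Q = 35 with consumers paying $25 and producers receiving $6 (the $19 wedge).
ΔCS is the trapezoid between Q = 35 and Q = 79 of height $8: ½ · (79 + 35) · 8 = $456.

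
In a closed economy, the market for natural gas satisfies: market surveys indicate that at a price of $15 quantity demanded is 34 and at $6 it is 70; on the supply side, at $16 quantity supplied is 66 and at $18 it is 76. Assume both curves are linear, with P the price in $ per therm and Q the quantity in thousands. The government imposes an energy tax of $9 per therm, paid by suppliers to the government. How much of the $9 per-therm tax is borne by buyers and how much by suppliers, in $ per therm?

Buyers bear $5 per therm; suppliers bear $4 per therm.

Demand slope: (70 − 34)/(6 − 15) = -4, so Qd = 94 − 4P.
Supply slope: (76 − 66)/(18 − 16) = 5, so Qs = 5P − 14.
Without the tax, 94 − 4P = 5P − 14 gives 9P = 108, so P* = $12 and Q* = 46.
With the tax collected from suppliers, supply shifts: Qs = 5(P − 9) − 14.
New equilibrium: buyers pay $17, suppliers receive $8, Q = 26. (Wedge: Pb − Ps = 9.)
Burden on buyers: $5; on suppliers: $4. (They sum to $9.)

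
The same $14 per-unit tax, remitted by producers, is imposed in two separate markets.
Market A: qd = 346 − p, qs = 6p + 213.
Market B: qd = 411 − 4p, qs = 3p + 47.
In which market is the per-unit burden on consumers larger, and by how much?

Market A, by $6.

Market A: pre-tax p* = $19, q* = 327; post-tax q = 315; per-unit burden on consumers = $12.
Market B: pre-tax p* = $52, q* = 203; post-tax q = 179; per-unit burden on consumers = $6.
Difference: $12 vs $6 → market A is larger by $6.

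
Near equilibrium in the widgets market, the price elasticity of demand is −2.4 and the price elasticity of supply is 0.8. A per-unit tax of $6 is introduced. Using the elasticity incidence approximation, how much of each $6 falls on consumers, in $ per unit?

Incidence ratio: consumers' share ≈ εs / (εs + |εd|) = 0.8 / (0.8 + 2.4) = 0.25.
So consumers bear ≈ 0.25 × $6 = $1.5; sellers bear $4.5.

Consumers bear ≈ $1.5 per unit.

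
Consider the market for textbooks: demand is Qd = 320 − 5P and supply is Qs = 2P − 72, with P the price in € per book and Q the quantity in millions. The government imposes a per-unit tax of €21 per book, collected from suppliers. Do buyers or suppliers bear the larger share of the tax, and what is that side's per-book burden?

Suppliers bear the larger share: €15 per book.

Without the tax, 320 − 5P = 2P − 72 gives 7P = 392, so P* = €56 and Q* = 40.
With the tax collected from suppliers, supply shifts: Qs = 2(P − 21) − 72.
New equilibrium: buyers pay €62, suppliers receive €41, Q = 10. (Wedge: Pb − Ps = 21.)
Per-book burden: buyers €6, suppliers €15.
Suppliers take the larger share because supply is less price-elastic here (demand slope 5 vs supply slope 2).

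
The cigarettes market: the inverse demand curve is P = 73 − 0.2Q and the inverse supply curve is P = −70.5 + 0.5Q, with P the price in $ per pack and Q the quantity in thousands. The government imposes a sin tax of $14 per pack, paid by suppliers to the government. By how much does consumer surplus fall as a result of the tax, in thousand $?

Consumer surplus falls by $780 thousand.

Inverting to Q(P) form: Qd = 365 − 5P; Qs = 2P + 141.
Without the tax, 365 − 5P = 2P + 141 gives 7P = 224, so P* = $32 and Q* = 205.
With the tax collected from suppliers, supply shifts: Qs = 2(P − 14) + 141.
New equilibrium: consumers pay $36, suppliers receive $22, Q = 185. (Wedge: Pb − Ps = 14.)
ΔCS is the trapezoid between Q = 185 and Q = 205 of height $4: ½ · (205 + 185) · 4 = $780.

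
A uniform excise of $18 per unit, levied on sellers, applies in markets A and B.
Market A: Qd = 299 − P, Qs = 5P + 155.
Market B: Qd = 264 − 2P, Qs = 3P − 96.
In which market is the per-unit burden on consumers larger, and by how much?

Market A, by $4.2.

Market A: pre-tax P* = $24, Q* = 275; post-tax Q = 260; per-unit burden on consumers = $15.
Market B: pre-tax P* = $72, Q* = 120; post-tax Q = 98.4; per-unit burden on consumers = $10.8.
Difference: $15 vs $10.8 → market A is larger by $4.2.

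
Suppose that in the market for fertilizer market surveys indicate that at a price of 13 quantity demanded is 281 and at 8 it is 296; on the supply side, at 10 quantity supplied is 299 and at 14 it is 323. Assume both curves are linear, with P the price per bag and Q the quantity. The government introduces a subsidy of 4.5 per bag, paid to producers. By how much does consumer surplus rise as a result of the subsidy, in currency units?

Demand slope: (296 − 281)/(8 − 13) = -3, so Qd = 320 − 3P.
Supply slope: (323 − 299)/(14 − 10) = 6, so Qs = 6P + 239.
Without the subsidy, 320 − 3P = 6P + 239 gives 9P = 81, so P* = 9 and Q* = 293.
With a per-unit subsidy paid to producers, each receives P + 4.5 per unit sold, so supply becomes Qs = 6(P + 4.5) + 239.
Solving gives Q = 302 with buyers paying 6 and producers receiving 10.5 (the 4.5 wedge).
ΔCS is the trapezoid between Q = 302 and Q = 293 of height 3: ½ · (293 + 302) · 3 = 892.5.

Consumer surplus rises by 892.5.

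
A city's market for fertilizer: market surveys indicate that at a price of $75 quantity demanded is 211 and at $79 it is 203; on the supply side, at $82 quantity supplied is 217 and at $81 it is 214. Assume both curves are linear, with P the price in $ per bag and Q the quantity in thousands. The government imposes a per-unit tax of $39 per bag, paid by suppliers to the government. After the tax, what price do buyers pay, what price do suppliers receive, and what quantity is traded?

Demand slope: (203 − 211)/(79 − 75) = -2, so Qd = 361 − 2P.
Supply slope: (214 − 217)/(81 − 82) = 3, so Qs = 3P − 29.
Without the tax, 361 − 2P = 3P − 29 gives 5P = 390, so P* = $78 and Q* = 205.
With the tax collected from suppliers, supply shifts: Qs = 3(P − 39) − 29.
Solving gives Q = 158.2 with buyers paying $101.4 and suppliers receiving $62.4 (the $39 wedge).
The less price-elastic side of the market bears the larger share of a per-unit tax.

Buyers pay $101.4; suppliers receive $62.4; quantity = 158.2.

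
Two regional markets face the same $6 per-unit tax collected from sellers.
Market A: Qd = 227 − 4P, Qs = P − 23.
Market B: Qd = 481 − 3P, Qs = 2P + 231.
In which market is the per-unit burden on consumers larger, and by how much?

Market A: pre-tax P* = $50, Q* = 27; post-tax Q = 22.2; per-unit burden on consumers = $1.2.
Market B: pre-tax P* = $50, Q* = 331; post-tax Q = 323.8; per-unit burden on consumers = $2.4.
Difference: $1.2 vs $2.4 → market B is larger by $1.2.

Market B, by $1.2.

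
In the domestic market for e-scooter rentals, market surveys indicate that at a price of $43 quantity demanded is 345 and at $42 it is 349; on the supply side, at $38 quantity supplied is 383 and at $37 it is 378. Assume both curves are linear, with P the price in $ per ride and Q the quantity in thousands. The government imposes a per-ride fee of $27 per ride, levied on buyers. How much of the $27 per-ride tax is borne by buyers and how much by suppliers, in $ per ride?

Buyers bear $15 per ride; suppliers bear $12 per ride.

Demand slope: (349 − 345)/(42 − 43) = -4, so Qd = 517 − 4P.
Supply slope: (378 − 383)/(37 − 38) = 5, so Qs = 5P + 193.
Before the tax: set 517 − 4P = 5P + 193 → P* = $36, Q* = 373.
With the tax collected from buyers, demand (in seller-price terms) shifts: Qd = 517 − 4(P + 27).
Solving gives Q = 313 with buyers paying $51 and suppliers receiving $24 (the $27 wedge).
Burden on buyers: $15; on suppliers: $12. (They sum to $27.)
The less price-elastic side of the market bears the larger share of a per-unit tax.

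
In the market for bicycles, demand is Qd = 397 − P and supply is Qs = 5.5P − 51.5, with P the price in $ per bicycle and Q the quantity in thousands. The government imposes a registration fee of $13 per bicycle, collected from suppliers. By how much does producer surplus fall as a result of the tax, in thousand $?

Without the tax, 397 − P = 5.5P − 51.5 gives 6.5P = 448.5, so P* = $69 and Q* = 328.
With the tax collected from suppliers, supply shifts: Qs = 5.5(P − 13) − 51.5.
New equilibrium: buyers pay $80, suppliers receive $67, Q = 317. (Wedge: Pb − Ps = 13.)
ΔPS is the trapezoid between Q = 317 and Q = 328 of height $2: ½ · (328 + 317) · 2 = $645.

Producer surplus falls by $645 thousand.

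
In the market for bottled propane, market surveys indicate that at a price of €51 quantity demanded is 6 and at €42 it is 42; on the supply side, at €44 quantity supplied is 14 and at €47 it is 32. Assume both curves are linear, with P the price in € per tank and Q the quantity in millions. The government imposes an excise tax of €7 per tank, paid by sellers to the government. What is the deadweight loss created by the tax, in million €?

Deadweight loss = €58.8 million.

Demand slope: (42 − 6)/(42 − 51) = -4, so Qd = 210 − 4P.
Supply slope: (32 − 14)/(47 − 44) = 6, so Qs = 6P − 250.
Before the tax: set 210 − 4P = 6P − 250 → P* = €46, Q* = 26.
With the tax collected from sellers, supply shifts: Qs = 6(P − 7) − 250.
New equilibrium: consumers pay €50.2, sellers receive €43.2, Q = 9.2. (Wedge: Pb − Ps = 7.)
Quantity falls by |ΔQ| = |26 − 9.2| = 16.8.
DWL = ½ · t · |ΔQ| = ½ · 7 · 16.8 = €58.8.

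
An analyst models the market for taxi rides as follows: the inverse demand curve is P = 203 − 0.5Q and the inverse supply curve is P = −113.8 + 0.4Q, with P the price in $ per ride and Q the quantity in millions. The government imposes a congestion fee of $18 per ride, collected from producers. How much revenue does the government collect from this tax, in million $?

Tax revenue = $5976 million.

Inverting to Q(P) form: Qd = 406 − 2P; Qs = 2.5P + 284.5.
Before the tax: set 406 − 2P = 2.5P + 284.5 → P* = $27, Q* = 352.
With the tax collected from producers, supply shifts: Qs = 2.5(P − 18) + 284.5.
Solving gives Q = 332 with consumers paying $37 and producers receiving $19 (the $18 wedge).
Revenue = t · Q = 18 · 332 = $5976.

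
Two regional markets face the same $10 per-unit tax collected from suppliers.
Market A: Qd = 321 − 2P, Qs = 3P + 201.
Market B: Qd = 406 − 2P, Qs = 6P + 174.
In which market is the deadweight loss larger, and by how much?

Market A: pre-tax P* = $24, Q* = 273; post-tax Q = 261; deadweight loss = $60.
Market B: pre-tax P* = $29, Q* = 348; post-tax Q = 333; deadweight loss = $75.
Difference: $60 vs $75 → market B is larger by $15.

Market B, by $15.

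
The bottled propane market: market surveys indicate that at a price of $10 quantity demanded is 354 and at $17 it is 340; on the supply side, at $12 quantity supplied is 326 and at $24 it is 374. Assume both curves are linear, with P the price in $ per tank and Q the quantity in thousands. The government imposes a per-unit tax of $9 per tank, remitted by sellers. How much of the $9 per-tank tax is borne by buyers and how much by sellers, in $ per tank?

Demand slope: (340 − 354)/(17 − 10) = -2, so Qd = 374 − 2P.
Supply slope: (374 − 326)/(24 − 12) = 4, so Qs = 4P + 278.
Before the tax: set 374 − 2P = 4P + 278 → P* = $16, Q* = 342.
With the tax collected from sellers, supply shifts: Qs = 4(P − 9) + 278.
New equilibrium: buyers pay $22, sellers receive $13, Q = 330. (Wedge: Pb − Ps = 9.)
Burden on buyers: $6; on sellers: $3. (They sum to $9.)

Buyers bear $6 per tank; sellers bear $3 per tank.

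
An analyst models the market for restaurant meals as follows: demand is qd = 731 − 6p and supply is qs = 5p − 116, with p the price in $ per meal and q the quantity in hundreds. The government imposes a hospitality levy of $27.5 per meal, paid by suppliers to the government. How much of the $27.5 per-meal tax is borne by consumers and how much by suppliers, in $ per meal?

Consumers bear $12.5 per meal; suppliers bear $15 per meal.

Before the tax: set 731 − 6p = 5p − 116 → p* = $77, q* = 269.
With the tax collected from suppliers, supply shifts: qs = 5(p − 27.5) − 116.
New equilibrium: consumers pay $89.5, suppliers receive $62, q = 194. (Wedge: pb − ps = 27.5.)
Burden on consumers: $12.5; on suppliers: $15. (They sum to $27.5.)
The less price-elastic side of the market bears the larger share of a per-unit tax.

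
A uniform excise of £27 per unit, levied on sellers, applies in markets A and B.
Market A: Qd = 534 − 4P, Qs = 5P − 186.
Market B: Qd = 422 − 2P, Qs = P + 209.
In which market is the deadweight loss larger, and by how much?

Market A, by £567.

Market A: pre-tax P* = £80, Q* = 214; post-tax Q = 154; deadweight loss = £810.
Market B: pre-tax P* = £71, Q* = 280; post-tax Q = 262; deadweight loss = £243.
Difference: £810 vs £243 → market A is larger by £567.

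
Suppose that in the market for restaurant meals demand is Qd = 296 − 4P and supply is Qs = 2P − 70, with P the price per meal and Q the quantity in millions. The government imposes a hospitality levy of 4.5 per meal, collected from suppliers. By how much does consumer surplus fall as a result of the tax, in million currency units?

Consumer surplus falls by 73.5 million.

Without the tax, 296 − 4P = 2P − 70 gives 6P = 366, so P* = 61 and Q* = 52.
With the tax collected from suppliers, supply shifts: Qs = 2(P − 4.5) − 70.
Solving gives Q = 46 with buyers paying 62.5 and suppliers receiving 58 (the 4.5 wedge).
ΔCS is the trapezoid between Q = 46 and Q = 52 of height 1.5: ½ · (52 + 46) · 1.5 = 73.5.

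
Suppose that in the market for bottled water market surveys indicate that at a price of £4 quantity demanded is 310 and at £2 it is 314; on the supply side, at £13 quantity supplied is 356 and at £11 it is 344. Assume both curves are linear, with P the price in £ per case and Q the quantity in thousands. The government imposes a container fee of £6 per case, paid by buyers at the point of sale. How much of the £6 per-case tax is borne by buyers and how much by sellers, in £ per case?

Demand slope: (314 − 310)/(2 − 4) = -2, so Qd = 318 − 2P.
Supply slope: (344 − 356)/(11 − 13) = 6, so Qs = 6P + 278.
Without the tax, 318 − 2P = 6P + 278 gives 8P = 40, so P* = £5 and Q* = 308.
With the tax collected from buyers, demand (in seller-price terms) shifts: Qd = 318 − 2(P + 6).
Solving gives Q = 299 with buyers paying £9.5 and sellers receiving £3.5 (the £6 wedge).
Burden on buyers: £4.5; on sellers: £1.5. (They sum to £6.)

Buyers bear £4.5 per case; sellers bear £1.5 per case.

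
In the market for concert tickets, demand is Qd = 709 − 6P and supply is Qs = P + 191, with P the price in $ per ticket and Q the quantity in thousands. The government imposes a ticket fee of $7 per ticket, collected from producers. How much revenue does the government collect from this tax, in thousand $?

Without the tax, 709 − 6P = P + 191 gives 7P = 518, so P* = $74 and Q* = 265.
With the tax collected from producers, supply shifts: Qs = (P − 7) + 191.
New equilibrium: consumers pay $75, producers receive $68, Q = 259. (Wedge: Pb − Ps = 7.)
Revenue = t · Q = 7 · 259 = $1813.

Tax revenue = $1813 thousand.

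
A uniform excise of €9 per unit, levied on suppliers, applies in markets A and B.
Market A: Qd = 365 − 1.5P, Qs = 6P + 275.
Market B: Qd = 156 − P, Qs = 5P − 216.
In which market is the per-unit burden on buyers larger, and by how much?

Market A: pre-tax P* = €12, Q* = 347; post-tax Q = 336.2; per-unit burden on buyers = €7.2.
Market B: pre-tax P* = €62, Q* = 94; post-tax Q = 86.5; per-unit burden on buyers = €7.5.
Difference: €7.2 vs €7.5 → market B is larger by €0.3.

Market B, by €0.3.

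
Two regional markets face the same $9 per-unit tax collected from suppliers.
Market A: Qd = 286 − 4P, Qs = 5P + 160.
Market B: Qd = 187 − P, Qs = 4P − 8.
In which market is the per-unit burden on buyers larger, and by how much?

Market A: pre-tax P* = $14, Q* = 230; post-tax Q = 210; per-unit burden on buyers = $5.
Market B: pre-tax P* = $39, Q* = 148; post-tax Q = 140.8; per-unit burden on buyers = $7.2.
Difference: $5 vs $7.2 → market B is larger by $2.2.

Market B, by $2.2.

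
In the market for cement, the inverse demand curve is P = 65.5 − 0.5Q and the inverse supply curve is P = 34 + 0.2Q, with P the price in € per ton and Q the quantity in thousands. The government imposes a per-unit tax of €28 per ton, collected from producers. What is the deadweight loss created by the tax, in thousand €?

Inverting to Q(P) form: Qd = 131 − 2P; Qs = 5P − 170.
Without the tax, 131 − 2P = 5P − 170 gives 7P = 301, so P* = €43 and Q* = 45.
With the tax collected from producers, supply shifts: Qs = 5(P − 28) − 170.
New equilibrium: consumers pay €63, producers receive €35, Q = 5. (Wedge: Pb − Ps = 28.)
Quantity falls by |ΔQ| = |45 − 5| = 40.
DWL = ½ · t · |ΔQ| = ½ · 28 · 40 = €560.

Deadweight loss = €560 thousand.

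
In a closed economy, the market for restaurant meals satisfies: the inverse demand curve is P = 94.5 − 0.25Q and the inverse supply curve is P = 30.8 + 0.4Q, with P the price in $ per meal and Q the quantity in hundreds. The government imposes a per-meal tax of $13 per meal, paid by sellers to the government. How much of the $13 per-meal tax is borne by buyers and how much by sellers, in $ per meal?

Rewrite in direct form: Qd = 378 − 4P and Qs = 2.5P − 77.
Without the tax, 378 − 4P = 2.5P − 77 gives 6.5P = 455, so P* = $70 and Q* = 98.
With the tax collected from sellers, supply shifts: Qs = 2.5(P − 13) − 77.
Solving gives Q = 78 with buyers paying $75 and sellers receiving $62 (the $13 wedge).
Burden on buyers: $5; on sellers: $8. (They sum to $13.)

Buyers bear $5 per meal; sellers bear $8 per meal.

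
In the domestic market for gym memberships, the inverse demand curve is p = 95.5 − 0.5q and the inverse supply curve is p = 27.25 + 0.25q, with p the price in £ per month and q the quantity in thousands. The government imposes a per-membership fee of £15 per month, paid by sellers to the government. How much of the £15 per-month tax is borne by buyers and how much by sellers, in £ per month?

Inverting to q(p) form: qd = 191 − 2p; qs = 4p − 109.
Before the tax: set 191 − 2p = 4p − 109 → p* = £50, q* = 91.
With the tax collected from sellers, supply shifts: qs = 4(p − 15) − 109.
New equilibrium: buyers pay £60, sellers receive £45, q = 71. (Wedge: pb − ps = 15.)
Burden on buyers: £10; on sellers: £5. (They sum to £15.)

Buyers bear £10 per month; sellers bear £5 per month.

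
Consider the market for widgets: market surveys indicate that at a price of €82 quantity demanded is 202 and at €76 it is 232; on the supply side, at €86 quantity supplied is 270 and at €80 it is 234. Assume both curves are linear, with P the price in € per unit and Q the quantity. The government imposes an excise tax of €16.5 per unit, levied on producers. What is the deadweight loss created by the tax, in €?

Deadweight loss = €371.25.

Demand slope: (232 − 202)/(76 − 82) = -5, so Qd = 612 − 5P.
Supply slope: (234 − 270)/(80 − 86) = 6, so Qs = 6P − 246.
Without the tax, 612 − 5P = 6P − 246 gives 11P = 858, so P* = €78 and Q* = 222.
With the tax collected from producers, supply shifts: Qs = 6(P − 16.5) − 246.
Solving gives Q = 177 with buyers paying €87 and producers receiving €70.5 (the €16.5 wedge).
Quantity falls by |ΔQ| = |222 − 177| = 45.
DWL = ½ · t · |ΔQ| = ½ · 16.5 · 45 = €371.25.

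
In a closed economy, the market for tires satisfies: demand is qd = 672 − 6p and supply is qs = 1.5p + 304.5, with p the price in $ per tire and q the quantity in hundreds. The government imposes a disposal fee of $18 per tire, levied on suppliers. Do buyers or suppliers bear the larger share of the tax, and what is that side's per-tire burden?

Suppliers bear the larger share: $14.4 per tire.

Before the tax: set 672 − 6p = 1.5p + 304.5 → p* = $49, q* = 378.
With the tax collected from suppliers, supply shifts: qs = 1.5(p − 18) + 304.5.
Solving gives q = 356.4 with buyers paying $52.6 and suppliers receiving $34.6 (the $18 wedge).
Per-tire burden: buyers $3.6, suppliers $14.4.
Suppliers take the larger share because supply is less price-elastic here (demand slope 6 vs supply slope 1.5).
The less price-elastic side of the market bears the larger share of a per-unit tax.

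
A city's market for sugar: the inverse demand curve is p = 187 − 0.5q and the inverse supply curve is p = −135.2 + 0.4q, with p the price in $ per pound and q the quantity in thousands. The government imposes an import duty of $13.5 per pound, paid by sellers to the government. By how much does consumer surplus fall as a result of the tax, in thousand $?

Consumer surplus falls by $2628.75 thousand.

Rewrite in direct form: qd = 374 − 2p and qs = 2.5p + 338.
Without the tax, 374 − 2p = 2.5p + 338 gives 4.5p = 36, so p* = $8 and q* = 358.
With the tax collected from sellers, supply shifts: qs = 2.5(p − 13.5) + 338.
New equilibrium: consumers pay $15.5, sellers receive $2, q = 343. (Wedge: pb − ps = 13.5.)
ΔCS is the trapezoid between Q = 343 and Q = 358 of height $7.5: ½ · (358 + 343) · 7.5 = $2628.75.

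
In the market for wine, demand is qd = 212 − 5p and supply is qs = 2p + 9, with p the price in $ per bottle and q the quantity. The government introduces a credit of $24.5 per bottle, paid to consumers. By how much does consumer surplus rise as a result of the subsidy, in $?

Without the subsidy, 212 − 5p = 2p + 9 gives 7p = 203, so p* = $29 and q* = 67.
With a per-unit subsidy paid to consumers, each effectively pays p − 24.5, so demand becomes qd = 212 − 5(p − 24.5).
Solving gives q = 102 with consumers paying $22 and sellers receiving $46.5 (the $24.5 wedge).
ΔCS is the trapezoid between Q = 102 and Q = 67 of height $7: ½ · (67 + 102) · 7 = $591.5.

Consumer surplus rises by $591.5.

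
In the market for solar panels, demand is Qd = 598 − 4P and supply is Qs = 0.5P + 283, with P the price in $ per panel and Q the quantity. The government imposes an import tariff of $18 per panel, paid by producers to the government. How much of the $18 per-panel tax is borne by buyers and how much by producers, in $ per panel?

Before the tax: set 598 − 4P = 0.5P + 283 → P* = $70, Q* = 318.
With the tax collected from producers, supply shifts: Qs = 0.5(P − 18) + 283.
Solving gives Q = 310 with buyers paying $72 and producers receiving $54 (the $18 wedge).
Burden on buyers: $2; on producers: $16. (They sum to $18.)
The less price-elastic side of the market bears the larger share of a per-unit tax.

Buyers bear $2 per panel; producers bear $16 per panel.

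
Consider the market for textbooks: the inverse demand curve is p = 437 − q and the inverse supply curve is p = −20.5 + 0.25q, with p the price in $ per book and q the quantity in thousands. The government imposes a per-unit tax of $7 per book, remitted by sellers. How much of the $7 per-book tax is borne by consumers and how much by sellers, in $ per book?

Consumers bear $5.6 per book; sellers bear $1.4 per book.

Inverting to q(p) form: qd = 437 − p; qs = 4p + 82.
Before the tax: set 437 − p = 4p + 82 → p* = $71, q* = 366.
With the tax collected from sellers, supply shifts: qs = 4(p − 7) + 82.
New equilibrium: consumers pay $76.6, sellers receive $69.6, q = 360.4. (Wedge: pb − ps = 7.)
Burden on consumers: $5.6; on sellers: $1.4. (They sum to $7.)
The less price-elastic side of the market bears the larger share of a per-unit tax.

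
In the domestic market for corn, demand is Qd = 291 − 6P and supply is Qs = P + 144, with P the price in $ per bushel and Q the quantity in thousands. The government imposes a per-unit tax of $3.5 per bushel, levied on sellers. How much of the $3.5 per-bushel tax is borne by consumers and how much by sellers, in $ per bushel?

Before the tax: set 291 − 6P = P + 144 → P* = $21, Q* = 165.
With the tax collected from sellers, supply shifts: Qs = (P − 3.5) + 144.
Solving gives Q = 162 with consumers paying $21.5 and sellers receiving $18 (the $3.5 wedge).
Burden on consumers: $0.5; on sellers: $3. (They sum to $3.5.)

Consumers bear $0.5 per bushel; sellers bear $3 per bushel.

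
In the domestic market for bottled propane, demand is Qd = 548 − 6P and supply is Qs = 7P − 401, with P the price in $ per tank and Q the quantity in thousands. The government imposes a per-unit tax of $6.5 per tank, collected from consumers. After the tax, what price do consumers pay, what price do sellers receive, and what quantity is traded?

Without the tax, 548 − 6P = 7P − 401 gives 13P = 949, so P* = $73 and Q* = 110.
With the tax collected from consumers, demand (in seller-price terms) shifts: Qd = 548 − 6(P + 6.5).
New equilibrium: consumers pay $76.5, sellers receive $70, Q = 89. (Wedge: Pb − Ps = 6.5.)

Consumers pay $76.5; sellers receive $70; quantity = 89.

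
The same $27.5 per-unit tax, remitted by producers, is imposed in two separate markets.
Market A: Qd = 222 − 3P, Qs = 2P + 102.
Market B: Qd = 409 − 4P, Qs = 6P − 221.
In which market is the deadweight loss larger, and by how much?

Market A: pre-tax P* = $24, Q* = 150; post-tax Q = 117; deadweight loss = $453.75.
Market B: pre-tax P* = $63, Q* = 157; post-tax Q = 91; deadweight loss = $907.5.
Difference: $453.75 vs $907.5 → market B is larger by $453.75.

Market B, by $453.75.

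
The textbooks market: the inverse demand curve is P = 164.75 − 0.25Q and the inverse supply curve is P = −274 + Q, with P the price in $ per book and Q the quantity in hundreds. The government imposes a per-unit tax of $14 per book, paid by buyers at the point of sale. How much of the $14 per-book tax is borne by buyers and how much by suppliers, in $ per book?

Buyers bear $2.8 per book; suppliers bear $11.2 per book.

Rewrite in direct form: Qd = 659 − 4P and Qs = P + 274.
Before the tax: set 659 − 4P = P + 274 → P* = $77, Q* = 351.
With the tax collected from buyers, demand (in seller-price terms) shifts: Qd = 659 − 4(P + 14).
Solving gives Q = 339.8 with buyers paying $79.8 and suppliers receiving $65.8 (the $14 wedge).
Burden on buyers: $2.8; on suppliers: $11.2. (They sum to $14.)
The less price-elastic side of the market bears the larger share of a per-unit tax.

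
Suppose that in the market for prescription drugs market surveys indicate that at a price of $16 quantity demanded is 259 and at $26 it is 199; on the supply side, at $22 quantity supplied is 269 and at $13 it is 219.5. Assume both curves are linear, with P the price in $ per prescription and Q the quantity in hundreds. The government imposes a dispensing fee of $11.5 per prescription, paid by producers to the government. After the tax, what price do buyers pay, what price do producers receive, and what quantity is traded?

Buyers pay $23.5; producers receive $12; quantity = 214.

Demand slope: (199 − 259)/(26 − 16) = -6, so Qd = 355 − 6P.
Supply slope: (219.5 − 269)/(13 − 22) = 5.5, so Qs = 5.5P + 148.
Without the tax, 355 − 6P = 5.5P + 148 gives 11.5P = 207, so P* = $18 and Q* = 247.
With the tax collected from producers, supply shifts: Qs = 5.5(P − 11.5) + 148.
New equilibrium: buyers pay $23.5, producers receive $12, Q = 214. (Wedge: Pb − Ps = 11.5.)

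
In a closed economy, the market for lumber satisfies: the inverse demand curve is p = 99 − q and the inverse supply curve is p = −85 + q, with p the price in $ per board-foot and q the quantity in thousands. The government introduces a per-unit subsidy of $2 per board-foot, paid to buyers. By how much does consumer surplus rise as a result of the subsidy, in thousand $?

Consumer surplus rises by $92.5 thousand.

Inverting to q(p) form: qd = 99 − p; qs = p + 85.
Without the subsidy, 99 − p = p + 85 gives 2p = 14, so p* = $7 and q* = 92.
With a per-unit subsidy paid to buyers, each effectively pays p − 2, so demand becomes qd = 99 − (p − 2).
New equilibrium: buyers pay $6, producers receive $8, q = 93. (Wedge: pb − ps = −2.)
ΔCS is the trapezoid between Q = 93 and Q = 92 of height $1: ½ · (92 + 93) · 1 = $92.5.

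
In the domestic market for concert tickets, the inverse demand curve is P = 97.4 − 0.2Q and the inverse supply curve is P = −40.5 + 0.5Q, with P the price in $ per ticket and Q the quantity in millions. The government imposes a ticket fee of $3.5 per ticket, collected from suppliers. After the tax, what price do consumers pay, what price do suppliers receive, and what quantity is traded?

Rewrite in direct form: Qd = 487 − 5P and Qs = 2P + 81.
Before the tax: set 487 − 5P = 2P + 81 → P* = $58, Q* = 197.
With the tax collected from suppliers, supply shifts: Qs = 2(P − 3.5) + 81.
New equilibrium: consumers pay $59, suppliers receive $55.5, Q = 192. (Wedge: Pb − Ps = 3.5.)
The less price-elastic side of the market bears the larger share of a per-unit tax.

Consumers pay $59; suppliers receive $55.5; quantity = 192.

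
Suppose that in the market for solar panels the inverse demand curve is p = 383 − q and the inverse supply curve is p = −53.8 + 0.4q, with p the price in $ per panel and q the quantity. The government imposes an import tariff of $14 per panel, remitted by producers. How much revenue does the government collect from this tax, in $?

Tax revenue = $4228.

Rewrite in direct form: qd = 383 − p and qs = 2.5p + 134.5.
Without the tax, 383 − p = 2.5p + 134.5 gives 3.5p = 248.5, so p* = $71 and q* = 312.
With the tax collected from producers, supply shifts: qs = 2.5(p − 14) + 134.5.
New equilibrium: buyers pay $81, producers receive $67, q = 302. (Wedge: pb − ps = 14.)
Revenue = t · Q = 14 · 302 = $4228.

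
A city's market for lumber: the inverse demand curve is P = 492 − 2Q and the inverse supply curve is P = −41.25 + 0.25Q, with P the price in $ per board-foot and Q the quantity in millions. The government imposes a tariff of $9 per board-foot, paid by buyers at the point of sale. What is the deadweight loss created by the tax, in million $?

Deadweight loss = $18 million.

Inverting to Q(P) form: Qd = 246 − 0.5P; Qs = 4P + 165.
Without the tax, 246 − 0.5P = 4P + 165 gives 4.5P = 81, so P* = $18 and Q* = 237.
With the tax collected from buyers, demand (in seller-price terms) shifts: Qd = 246 − 0.5(P + 9).
Solving gives Q = 233 with buyers paying $26 and sellers receiving $17 (the $9 wedge).
Quantity falls by |ΔQ| = |237 − 233| = 4.
DWL = ½ · t · |ΔQ| = ½ · 9 · 4 = $18.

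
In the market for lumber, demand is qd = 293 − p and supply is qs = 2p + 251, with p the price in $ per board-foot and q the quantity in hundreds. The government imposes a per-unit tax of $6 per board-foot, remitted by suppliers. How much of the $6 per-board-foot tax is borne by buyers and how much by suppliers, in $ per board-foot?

Buyers bear $4 per board-foot; suppliers bear $2 per board-foot.

Before the tax: set 293 − p = 2p + 251 → p* = $14, q* = 279.
With the tax collected from suppliers, supply shifts: qs = 2(p − 6) + 251.
Solving gives q = 275 with buyers paying $18 and suppliers receiving $12 (the $6 wedge).
Burden on buyers: $4; on suppliers: $2. (They sum to $6.)
The less price-elastic side of the market bears the larger share of a per-unit tax.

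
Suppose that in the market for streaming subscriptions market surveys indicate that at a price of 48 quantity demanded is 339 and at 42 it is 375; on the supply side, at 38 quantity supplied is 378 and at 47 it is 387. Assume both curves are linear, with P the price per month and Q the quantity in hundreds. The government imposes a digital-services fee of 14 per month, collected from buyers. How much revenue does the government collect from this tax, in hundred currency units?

Demand slope: (375 − 339)/(42 − 48) = -6, so Qd = 627 − 6P.
Supply slope: (387 − 378)/(47 − 38) = 1, so Qs = P + 340.
Without the tax, 627 − 6P = P + 340 gives 7P = 287, so P* = 41 and Q* = 381.
With the tax collected from buyers, demand (in seller-price terms) shifts: Qd = 627 − 6(P + 14).
New equilibrium: buyers pay 43, sellers receive 29, Q = 369. (Wedge: Pb − Ps = 14.)
Revenue = t · Q = 14 · 369 = 5166.

Tax revenue = 5166 hundred.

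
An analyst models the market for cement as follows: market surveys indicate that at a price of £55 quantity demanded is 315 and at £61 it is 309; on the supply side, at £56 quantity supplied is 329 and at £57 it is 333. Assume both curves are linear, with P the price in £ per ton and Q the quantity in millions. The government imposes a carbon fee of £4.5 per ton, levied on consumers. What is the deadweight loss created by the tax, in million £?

Deadweight loss = £8.1 million.

Demand slope: (309 − 315)/(61 − 55) = -1, so Qd = 370 − P.
Supply slope: (333 − 329)/(57 − 56) = 4, so Qs = 4P + 105.
Without the tax, 370 − P = 4P + 105 gives 5P = 265, so P* = £53 and Q* = 317.
With the tax collected from consumers, demand (in seller-price terms) shifts: Qd = 370 − (P + 4.5).
New equilibrium: consumers pay £56.6, producers receive £52.1, Q = 313.4. (Wedge: Pb − Ps = 4.5.)
Quantity falls by |ΔQ| = |317 − 313.4| = 3.6.
DWL = ½ · t · |ΔQ| = ½ · 4.5 · 3.6 = £8.1.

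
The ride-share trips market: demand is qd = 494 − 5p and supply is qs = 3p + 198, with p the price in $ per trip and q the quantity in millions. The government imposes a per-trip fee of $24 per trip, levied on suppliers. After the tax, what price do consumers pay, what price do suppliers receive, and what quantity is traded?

Without the tax, 494 − 5p = 3p + 198 gives 8p = 296, so p* = $37 and q* = 309.
With the tax collected from suppliers, supply shifts: qs = 3(p − 24) + 198.
New equilibrium: consumers pay $46, suppliers receive $22, q = 264. (Wedge: pb − ps = 24.)
The less price-elastic side of the market bears the larger share of a per-unit tax.

Consumers pay $46; suppliers receive $22; quantity = 264.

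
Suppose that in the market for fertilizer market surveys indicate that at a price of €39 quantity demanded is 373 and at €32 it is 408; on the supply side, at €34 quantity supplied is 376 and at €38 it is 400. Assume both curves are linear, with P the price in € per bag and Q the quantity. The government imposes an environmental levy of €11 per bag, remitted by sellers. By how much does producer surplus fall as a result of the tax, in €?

Demand slope: (408 − 373)/(32 − 39) = -5, so Qd = 568 − 5P.
Supply slope: (400 − 376)/(38 − 34) = 6, so Qs = 6P + 172.
Before the tax: set 568 − 5P = 6P + 172 → P* = €36, Q* = 388.
With the tax collected from sellers, supply shifts: Qs = 6(P − 11) + 172.
New equilibrium: consumers pay €42, sellers receive €31, Q = 358. (Wedge: Pb − Ps = 11.)
ΔPS is the trapezoid between Q = 358 and Q = 388 of height €5: ½ · (388 + 358) · 5 = €1865.

Producer surplus falls by €1865.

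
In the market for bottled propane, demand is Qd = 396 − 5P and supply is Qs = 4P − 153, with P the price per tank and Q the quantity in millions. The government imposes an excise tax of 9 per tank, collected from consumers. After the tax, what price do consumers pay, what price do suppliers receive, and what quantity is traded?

Consumers pay 65; suppliers receive 56; quantity = 71.

Without the tax, 396 − 5P = 4P − 153 gives 9P = 549, so P* = 61 and Q* = 91.
With the tax collected from consumers, demand (in seller-price terms) shifts: Qd = 396 − 5(P + 9).
New equilibrium: consumers pay 65, suppliers receive 56, Q = 71. (Wedge: Pb − Ps = 9.)
The less price-elastic side of the market bears the larger share of a per-unit tax.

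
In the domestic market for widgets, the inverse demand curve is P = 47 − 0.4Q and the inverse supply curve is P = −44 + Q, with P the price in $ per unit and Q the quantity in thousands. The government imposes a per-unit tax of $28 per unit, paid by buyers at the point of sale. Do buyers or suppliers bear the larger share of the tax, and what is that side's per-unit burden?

Suppliers bear the larger share: $20 per unit.

Rewrite in direct form: Qd = 117.5 − 2.5P and Qs = P + 44.
Before the tax: set 117.5 − 2.5P = P + 44 → P* = $21, Q* = 65.
With the tax collected from buyers, demand (in seller-price terms) shifts: Qd = 117.5 − 2.5(P + 28).
New equilibrium: buyers pay $29, suppliers receive $1, Q = 45. (Wedge: Pb − Ps = 28.)
Per-unit burden: buyers $8, suppliers $20.
Suppliers take the larger share because supply is less price-elastic here (demand slope 2.5 vs supply slope 1).
The less price-elastic side of the market bears the larger share of a per-unit tax.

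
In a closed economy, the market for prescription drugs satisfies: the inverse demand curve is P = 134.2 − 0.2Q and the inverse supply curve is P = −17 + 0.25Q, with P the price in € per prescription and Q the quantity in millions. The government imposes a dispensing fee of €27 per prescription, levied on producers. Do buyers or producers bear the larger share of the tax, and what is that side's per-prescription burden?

Inverting to Q(P) form: Qd = 671 − 5P; Qs = 4P + 68.
Before the tax: set 671 − 5P = 4P + 68 → P* = €67, Q* = 336.
With the tax collected from producers, supply shifts: Qs = 4(P − 27) + 68.
New equilibrium: buyers pay €79, producers receive €52, Q = 276. (Wedge: Pb − Ps = 27.)
Per-prescription burden: buyers €12, producers €15.
Producers take the larger share because supply is less price-elastic here (demand slope 5 vs supply slope 4).

Producers bear the larger share: €15 per prescription.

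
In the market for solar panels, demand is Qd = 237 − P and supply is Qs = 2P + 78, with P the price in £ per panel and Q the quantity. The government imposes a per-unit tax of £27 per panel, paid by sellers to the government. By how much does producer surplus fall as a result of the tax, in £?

Without the tax, 237 − P = 2P + 78 gives 3P = 159, so P* = £53 and Q* = 184.
With the tax collected from sellers, supply shifts: Qs = 2(P − 27) + 78.
New equilibrium: consumers pay £71, sellers receive £44, Q = 166. (Wedge: Pb − Ps = 27.)
ΔPS is the trapezoid between Q = 166 and Q = 184 of height £9: ½ · (184 + 166) · 9 = £1575.

Producer surplus falls by £1575.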